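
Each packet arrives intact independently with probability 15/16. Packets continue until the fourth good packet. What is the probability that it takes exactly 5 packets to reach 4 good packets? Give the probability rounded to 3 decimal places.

0.193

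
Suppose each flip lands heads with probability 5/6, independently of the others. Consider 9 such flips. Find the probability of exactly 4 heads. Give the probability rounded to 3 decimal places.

0.008

X ~ Binomial(n=9, p=0.833333).
P(X=4) = C(9,4) · p^4 · (1−p)^5
= 126 · 0.48225 · 0.0001286 = 0.00781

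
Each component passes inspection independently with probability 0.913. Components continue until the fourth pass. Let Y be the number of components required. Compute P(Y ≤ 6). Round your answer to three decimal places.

0.989

Finishing within 6 components ⇔ at least 4 successes in the first 6. With X ~ Binomial(6, 0.913), P(Y ≤ 6) = 1 − P(X ≤ 3).
  k=0: C(6,0)·0.913^0·0.087^6 = 0.00000
  k=1: C(6,1)·0.913^1·0.087^5 = 0.00003
  k=2: C(6,2)·0.913^2·0.087^4 = 0.00072
  k=3: C(6,3)·0.913^3·0.087^3 = 0.01002
1 − 0.01077 = 0.98923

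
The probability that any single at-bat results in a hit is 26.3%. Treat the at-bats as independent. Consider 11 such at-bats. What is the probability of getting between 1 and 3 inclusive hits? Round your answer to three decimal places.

X ~ Binomial(11, 0.263); P(1 ≤ X ≤ 3) = Σ C(11,k) p^k (1−p)^(11−k) over k:
  k=1: C(11,1)·0.263^1·0.737^10 = 0.13678
  k=2: C(11,2)·0.263^2·0.737^9 = 0.24405
  k=3: C(11,3)·0.263^3·0.737^8 = 0.26127
Total = 0.64210

0.642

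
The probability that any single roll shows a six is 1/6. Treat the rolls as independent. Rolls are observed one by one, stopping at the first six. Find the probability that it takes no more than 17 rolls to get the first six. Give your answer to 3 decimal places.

Y = number of rolls to the first success; geometric, p = 0.166667.
P(Y ≤ 17) = 1 − (1−p)^17 = 1 − 0.04507 = 0.95493

0.955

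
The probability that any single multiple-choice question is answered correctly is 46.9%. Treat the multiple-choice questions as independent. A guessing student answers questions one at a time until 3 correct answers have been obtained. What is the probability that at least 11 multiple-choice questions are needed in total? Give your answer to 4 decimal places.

Needing more than 10 multiple-choice questions ⇔ fewer than 3 successes in the first 10. With X ~ Binomial(10, 0.469), P(Y > 10) = P(X ≤ 2).
  k=0: C(10,0)·0.469^0·0.531^10 = 0.001782
  k=1: C(10,1)·0.469^1·0.531^9 = 0.015741
  k=2: C(10,2)·0.469^2·0.531^8 = 0.062563
P(X ≤ 2) = 0.080085

0.0801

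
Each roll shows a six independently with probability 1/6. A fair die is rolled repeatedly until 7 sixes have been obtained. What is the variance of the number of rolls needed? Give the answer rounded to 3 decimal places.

210.000

Y = total rolls until the seventh success; negative binomial with r=7, p=0.166667.
Var(Y) = r(1−p)/p² = 7·0.833333 / 0.166667² = 210.00000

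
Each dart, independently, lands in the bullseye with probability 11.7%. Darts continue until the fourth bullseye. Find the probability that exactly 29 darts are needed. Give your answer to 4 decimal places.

0.0274

Y = trial on which the fourth success occurs; negative binomial, r=4, p=0.117.
P(Y=29) = C(28,3) · p^4 · (1−p)^25
= 3276 · 0.00018739 · 0.044567 = 0.027359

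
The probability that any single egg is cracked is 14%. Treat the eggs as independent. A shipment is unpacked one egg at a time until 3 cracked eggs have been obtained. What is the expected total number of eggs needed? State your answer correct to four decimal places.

21.4286

Y = total eggs until the third success; negative binomial with r=3, p=0.14.
E[Y] = r / p = 3 / 0.14 = 21.428571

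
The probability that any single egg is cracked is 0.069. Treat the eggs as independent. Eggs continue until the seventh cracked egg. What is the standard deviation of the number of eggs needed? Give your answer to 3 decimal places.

36.998

Y = total eggs until the seventh success; negative binomial with r=7, p=0.069.
SD(Y) = √[r(1−p)/p²] = √(1368.83008) = 36.99770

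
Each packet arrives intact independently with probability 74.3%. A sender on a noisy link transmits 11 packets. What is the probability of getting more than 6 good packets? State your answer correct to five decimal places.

X ~ Binomial(11, 0.743); P(X ≥ 7) = Σ C(11,k) p^k (1−p)^(11−k) over k:
  k=7: C(11,7)·0.743^7·0.257^4 = 0.1799567
  k=8: C(11,8)·0.743^8·0.257^3 = 0.2601320
  k=9: C(11,9)·0.743^9·0.257^2 = 0.2506849
  k=10: C(11,10)·0.743^10·0.257^1 = 0.1449486
  k=11: C(11,11)·0.743^11·0.257^0 = 0.0380958
Total = 0.8738181

0.87382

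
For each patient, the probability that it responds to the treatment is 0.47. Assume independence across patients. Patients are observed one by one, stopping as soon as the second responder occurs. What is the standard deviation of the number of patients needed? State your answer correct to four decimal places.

2.1906

Y = total patients until the second success; negative binomial with r=2, p=0.47.
SD(Y) = √[r(1−p)/p²] = √(4.798551) = 2.190560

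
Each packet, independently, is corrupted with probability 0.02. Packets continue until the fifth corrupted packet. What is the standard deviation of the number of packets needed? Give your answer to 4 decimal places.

110.6797

Y = total packets until the fifth success; negative binomial with r=5, p=0.02.
SD(Y) = √[r(1−p)/p²] = √(12250.000000) = 110.679718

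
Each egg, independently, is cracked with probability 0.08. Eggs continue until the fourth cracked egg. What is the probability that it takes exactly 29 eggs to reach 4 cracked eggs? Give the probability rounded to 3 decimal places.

Y = trial on which the fourth success occurs; negative binomial, r=4, p=0.08.
P(Y=29) = C(28,3) · p^4 · (1−p)^25
= 3276 · 4.096e-05 · 0.12436 = 0.01669

0.017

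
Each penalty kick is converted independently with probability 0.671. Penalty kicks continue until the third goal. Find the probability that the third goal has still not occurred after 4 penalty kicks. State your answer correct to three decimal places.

0.400

Needing more than 4 penalty kicks ⇔ fewer than 3 successes in the first 4. With X ~ Binomial(4, 0.671), P(Y > 4) = P(X ≤ 2).
  k=0: C(4,0)·0.671^0·0.329^4 = 0.01172
  k=1: C(4,1)·0.671^1·0.329^3 = 0.09558
  k=2: C(4,2)·0.671^2·0.329^2 = 0.29241
P(X ≤ 2) = 0.39970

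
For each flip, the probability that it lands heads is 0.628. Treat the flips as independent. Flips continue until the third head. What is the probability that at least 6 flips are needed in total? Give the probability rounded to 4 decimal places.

0.2703

Needing more than 5 flips ⇔ fewer than 3 successes in the first 5. With X ~ Binomial(5, 0.628), P(Y > 5) = P(X ≤ 2).
  k=0: C(5,0)·0.628^0·0.372^5 = 0.007124
  k=1: C(5,1)·0.628^1·0.372^4 = 0.060131
  k=2: C(5,2)·0.628^2·0.372^3 = 0.203024
P(X ≤ 2) = 0.270280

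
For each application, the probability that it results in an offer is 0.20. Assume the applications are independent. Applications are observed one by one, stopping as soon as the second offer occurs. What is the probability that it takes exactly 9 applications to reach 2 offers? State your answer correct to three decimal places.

0.067

Y = trial on which the second success occurs; negative binomial, r=2, p=0.20.
P(Y=9) = C(8,1) · p^2 · (1−p)^7
= 8 · 0.04 · 0.20972 = 0.06711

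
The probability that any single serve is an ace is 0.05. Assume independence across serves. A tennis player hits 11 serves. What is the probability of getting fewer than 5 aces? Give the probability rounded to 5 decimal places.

0.99989

X ~ Binomial(11, 0.05); P(X ≤ 4) = Σ C(11,k) p^k (1−p)^(11−k) over k:
  k=0: C(11,0)·0.05^0·0.95^11 = 0.5688001
  k=1: C(11,1)·0.05^1·0.95^10 = 0.3293053
  k=2: C(11,2)·0.05^2·0.95^9 = 0.0866593
  k=3: C(11,3)·0.05^3·0.95^8 = 0.0136830
  k=4: C(11,4)·0.05^4·0.95^7 = 0.0014403
Total = 0.9998881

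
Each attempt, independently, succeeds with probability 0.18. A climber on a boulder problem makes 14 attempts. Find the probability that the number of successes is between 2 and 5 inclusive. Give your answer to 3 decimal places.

0.720

X ~ Binomial(14, 0.18); P(2 ≤ X ≤ 5) = Σ C(14,k) p^k (1−p)^(14−k) over k:
  k=2: C(14,2)·0.18^2·0.82^12 = 0.27249
  k=3: C(14,3)·0.18^3·0.82^11 = 0.23926
  k=4: C(14,4)·0.18^4·0.82^10 = 0.14443
  k=5: C(14,5)·0.18^5·0.82^9 = 0.06341
Total = 0.71959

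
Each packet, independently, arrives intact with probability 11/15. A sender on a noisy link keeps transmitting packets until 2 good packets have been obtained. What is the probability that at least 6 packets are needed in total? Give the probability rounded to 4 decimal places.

Needing more than 5 packets ⇔ fewer than 2 successes in the first 5. With X ~ Binomial(5, 0.733333), P(Y > 5) = P(X ≤ 1).
  k=0: C(5,0)·0.733333^0·0.266667^5 = 0.001348
  k=1: C(5,1)·0.733333^1·0.266667^4 = 0.018542
P(X ≤ 1) = 0.019890

0.0199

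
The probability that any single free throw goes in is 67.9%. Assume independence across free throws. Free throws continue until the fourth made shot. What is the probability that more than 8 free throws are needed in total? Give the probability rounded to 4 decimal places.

0.0759

Needing more than 8 free throws ⇔ fewer than 4 successes in the first 8. With X ~ Binomial(8, 0.679), P(Y > 8) = P(X ≤ 3).
  k=0: C(8,0)·0.679^0·0.321^8 = 0.000113
  k=1: C(8,1)·0.679^1·0.321^7 = 0.001908
  k=2: C(8,2)·0.679^2·0.321^6 = 0.014123
  k=3: C(8,3)·0.679^3·0.321^5 = 0.059748
P(X ≤ 3) = 0.075891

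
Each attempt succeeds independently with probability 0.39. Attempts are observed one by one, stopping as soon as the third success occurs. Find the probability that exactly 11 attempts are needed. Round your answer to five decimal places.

0.05117

Y = trial on which the third success occurs; negative binomial, r=3, p=0.39.
P(Y=11) = C(10,2) · p^3 · (1−p)^8
= 45 · 0.059319 · 0.019171 = 0.0511735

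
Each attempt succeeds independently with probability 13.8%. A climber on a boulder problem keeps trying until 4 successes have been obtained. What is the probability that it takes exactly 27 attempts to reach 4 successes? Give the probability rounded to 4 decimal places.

0.0310

Y = trial on which the fourth success occurs; negative binomial, r=4, p=0.138.
P(Y=27) = C(26,3) · p^4 · (1−p)^23
= 2600 · 0.00036267 · 0.03286 = 0.030985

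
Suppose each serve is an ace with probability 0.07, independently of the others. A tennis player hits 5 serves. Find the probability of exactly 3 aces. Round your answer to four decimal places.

0.0030

X ~ Binomial(n=5, p=0.07).
P(X=3) = C(5,3) · p^3 · (1−p)^2
= 10 · 0.000343 · 0.8649 = 0.002967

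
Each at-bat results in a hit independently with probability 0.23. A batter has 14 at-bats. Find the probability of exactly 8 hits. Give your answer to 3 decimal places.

0.005

X ~ Binomial(n=14, p=0.23).
P(X=8) = C(14,8) · p^8 · (1−p)^6
= 3003 · 7.8311e-06 · 0.20842 = 0.00490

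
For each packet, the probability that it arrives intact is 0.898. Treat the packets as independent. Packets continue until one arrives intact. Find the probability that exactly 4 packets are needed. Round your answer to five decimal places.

0.00095

Geometric (trials to first success), p = 0.898.
P(Y = 4) = (1−p)^3 · p = 0.0010612 · 0.898 = 0.0009530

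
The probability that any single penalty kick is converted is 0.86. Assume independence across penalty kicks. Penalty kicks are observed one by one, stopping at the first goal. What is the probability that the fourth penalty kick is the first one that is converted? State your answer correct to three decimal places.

Geometric (trials to first success), p = 0.86.
P(Y = 4) = (1−p)^3 · p = 0.002744 · 0.86 = 0.00236

0.002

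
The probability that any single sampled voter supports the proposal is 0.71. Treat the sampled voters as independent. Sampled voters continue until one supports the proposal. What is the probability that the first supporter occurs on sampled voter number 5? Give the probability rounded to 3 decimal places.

0.005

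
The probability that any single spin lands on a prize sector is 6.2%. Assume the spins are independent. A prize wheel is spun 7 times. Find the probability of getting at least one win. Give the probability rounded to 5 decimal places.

0.36112

P(at least one) = 1 − P(none) = 1 − (1 − 0.062)^7
= 1 − 0.6388808 = 0.3611192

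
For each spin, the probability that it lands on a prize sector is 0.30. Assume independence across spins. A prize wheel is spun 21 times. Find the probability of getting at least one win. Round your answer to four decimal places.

0.9994

P(at least one) = 1 − P(none) = 1 − (1 − 0.30)^21
= 1 − 0.000559 = 0.999441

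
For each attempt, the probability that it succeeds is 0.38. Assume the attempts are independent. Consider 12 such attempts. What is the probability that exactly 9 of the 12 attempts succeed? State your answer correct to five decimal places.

X ~ Binomial(n=12, p=0.38).
P(X=9) = C(12,9) · p^9 · (1−p)^3
= 220 · 0.00016522 · 0.23833 = 0.0086626

0.00866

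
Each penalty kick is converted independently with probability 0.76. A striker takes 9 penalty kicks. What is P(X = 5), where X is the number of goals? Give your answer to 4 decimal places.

0.1060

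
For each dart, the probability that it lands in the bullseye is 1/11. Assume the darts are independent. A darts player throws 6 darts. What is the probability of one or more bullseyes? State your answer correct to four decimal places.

P(at least one) = 1 − P(none) = 1 − (1 − 0.090909)^6
= 1 − 0.564474 = 0.435526

0.4355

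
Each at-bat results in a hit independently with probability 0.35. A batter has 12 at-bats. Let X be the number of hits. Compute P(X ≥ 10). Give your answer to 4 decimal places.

X ~ Binomial(12, 0.35); P(X ≥ 10) = Σ C(12,k) p^k (1−p)^(12−k) over k:
  k=10: C(12,10)·0.35^10·0.65^2 = 0.000769
  k=11: C(12,11)·0.35^11·0.65^1 = 0.000075
  k=12: C(12,12)·0.35^12·0.65^0 = 0.000003
Total = 0.000848

0.0008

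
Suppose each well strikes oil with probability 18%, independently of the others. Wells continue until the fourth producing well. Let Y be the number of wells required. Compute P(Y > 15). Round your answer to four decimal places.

0.7218

Needing more than 15 wells ⇔ fewer than 4 successes in the first 15. With X ~ Binomial(15, 0.18), P(Y > 15) = P(X ≤ 3).
  k=0: C(15,0)·0.18^0·0.82^15 = 0.050957
  k=1: C(15,1)·0.18^1·0.82^14 = 0.167787
  k=2: C(15,2)·0.18^2·0.82^13 = 0.257819
  k=3: C(15,3)·0.18^3·0.82^12 = 0.245242
P(X ≤ 3) = 0.721805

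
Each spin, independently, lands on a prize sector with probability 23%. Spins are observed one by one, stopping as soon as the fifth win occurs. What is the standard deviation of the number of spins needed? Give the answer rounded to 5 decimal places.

8.53105

Y = total spins until the fifth success; negative binomial with r=5, p=0.23.
SD(Y) = √[r(1−p)/p²] = √(72.7788280) = 8.5310508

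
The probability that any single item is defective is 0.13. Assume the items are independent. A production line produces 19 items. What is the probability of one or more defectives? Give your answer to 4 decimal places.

0.9291

P(at least one) = 1 − P(none) = 1 − (1 − 0.13)^19
= 1 − 0.070936 = 0.929064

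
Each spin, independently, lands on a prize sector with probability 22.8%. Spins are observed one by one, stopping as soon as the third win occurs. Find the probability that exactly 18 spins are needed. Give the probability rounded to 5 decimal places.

Y = trial on which the third success occurs; negative binomial, r=3, p=0.228.
P(Y=18) = C(17,2) · p^3 · (1−p)^15
= 136 · 0.011852 · 0.020619 = 0.0332356

0.03324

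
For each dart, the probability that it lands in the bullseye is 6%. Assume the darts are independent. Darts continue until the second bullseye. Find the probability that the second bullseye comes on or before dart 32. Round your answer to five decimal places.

Finishing within 32 darts ⇔ at least 2 successes in the first 32. With X ~ Binomial(32, 0.06), P(Y ≤ 32) = 1 − P(X ≤ 1).
  k=0: C(32,0)·0.06^0·0.94^32 = 0.1380675
  k=1: C(32,1)·0.06^1·0.94^31 = 0.2820101
1 − 0.4200776 = 0.5799224

0.57992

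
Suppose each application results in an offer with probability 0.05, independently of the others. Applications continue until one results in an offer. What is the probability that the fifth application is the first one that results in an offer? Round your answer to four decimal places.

0.0407

Geometric (trials to first success), p = 0.05.
P(Y = 5) = (1−p)^4 · p = 0.81451 · 0.05 = 0.040725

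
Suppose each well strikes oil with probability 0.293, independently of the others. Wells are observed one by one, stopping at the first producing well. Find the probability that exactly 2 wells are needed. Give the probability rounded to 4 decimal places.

Geometric (trials to first success), p = 0.293.
P(Y = 2) = (1−p)^1 · p = 0.707 · 0.293 = 0.207151

0.2072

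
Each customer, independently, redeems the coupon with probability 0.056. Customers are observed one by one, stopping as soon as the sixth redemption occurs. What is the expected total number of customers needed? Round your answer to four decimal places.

Y = total customers until the sixth success; negative binomial with r=6, p=0.056.
E[Y] = r / p = 6 / 0.056 = 107.142857

107.1429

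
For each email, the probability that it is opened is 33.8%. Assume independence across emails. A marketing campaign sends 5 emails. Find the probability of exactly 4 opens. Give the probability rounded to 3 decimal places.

X ~ Binomial(n=5, p=0.338).
P(X=4) = C(5,4) · p^4 · (1−p)^1
= 5 · 0.013052 · 0.662 = 0.04320

0.043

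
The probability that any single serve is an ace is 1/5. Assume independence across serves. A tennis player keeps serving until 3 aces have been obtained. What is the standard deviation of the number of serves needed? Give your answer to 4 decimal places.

7.7460

Y = total serves until the third success; negative binomial with r=3, p=0.20.
SD(Y) = √[r(1−p)/p²] = √(60.000000) = 7.745967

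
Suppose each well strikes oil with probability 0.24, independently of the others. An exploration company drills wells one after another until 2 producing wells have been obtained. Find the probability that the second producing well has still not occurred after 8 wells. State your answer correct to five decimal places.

Needing more than 8 wells ⇔ fewer than 2 successes in the first 8. With X ~ Binomial(8, 0.24), P(Y > 8) = P(X ≤ 1).
  k=0: C(8,0)·0.24^0·0.76^8 = 0.1113035
  k=1: C(8,1)·0.24^1·0.76^7 = 0.2811877
P(X ≤ 1) = 0.3924912

0.39249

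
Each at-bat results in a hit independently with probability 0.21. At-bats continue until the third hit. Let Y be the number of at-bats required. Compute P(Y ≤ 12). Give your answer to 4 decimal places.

0.4768

Finishing within 12 at-bats ⇔ at least 3 successes in the first 12. With X ~ Binomial(12, 0.21), P(Y ≤ 12) = 1 − P(X ≤ 2).
  k=0: C(12,0)·0.21^0·0.79^12 = 0.059092
  k=1: C(12,1)·0.21^1·0.79^11 = 0.188494
  k=2: C(12,2)·0.21^2·0.79^10 = 0.275584
1 − 0.523170 = 0.476830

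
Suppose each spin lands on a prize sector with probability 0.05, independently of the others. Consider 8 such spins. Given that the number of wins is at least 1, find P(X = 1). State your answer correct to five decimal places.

0.82992

X ~ Binomial(8, 0.05). Want P(X=1 | X≥1) = P(X=1) / P(X≥1).
P(X=1) = C(8,1)·0.05^1·0.95^7 = 0.2793349
P(X≥1) = 1 − 0.6634204 = 0.3365796
Ratio = 0.2793349 / 0.3365796 = 0.8299224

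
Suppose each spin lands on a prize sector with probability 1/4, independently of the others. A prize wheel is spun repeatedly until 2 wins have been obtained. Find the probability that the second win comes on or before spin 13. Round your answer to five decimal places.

Finishing within 13 spins ⇔ at least 2 successes in the first 13. With X ~ Binomial(13, 0.25), P(Y ≤ 13) = 1 − P(X ≤ 1).
  k=0: C(13,0)·0.25^0·0.75^13 = 0.0237573
  k=1: C(13,1)·0.25^1·0.75^12 = 0.1029481
1 − 0.1267054 = 0.8732946

0.87329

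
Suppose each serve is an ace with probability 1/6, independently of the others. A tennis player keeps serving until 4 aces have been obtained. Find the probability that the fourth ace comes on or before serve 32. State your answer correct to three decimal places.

0.804

Finishing within 32 serves ⇔ at least 4 successes in the first 32. With X ~ Binomial(32, 0.166667), P(Y ≤ 32) = 1 − P(X ≤ 3).
  k=0: C(32,0)·0.166667^0·0.833333^32 = 0.00293
  k=1: C(32,1)·0.166667^1·0.833333^31 = 0.01872
  k=2: C(32,2)·0.166667^2·0.833333^30 = 0.05804
  k=3: C(32,3)·0.166667^3·0.833333^29 = 0.11608
1 − 0.19577 = 0.80423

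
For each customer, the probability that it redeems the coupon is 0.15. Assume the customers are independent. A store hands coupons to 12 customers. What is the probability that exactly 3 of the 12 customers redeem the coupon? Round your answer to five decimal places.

X ~ Binomial(n=12, p=0.15).
P(X=3) = C(12,3) · p^3 · (1−p)^9
= 220 · 0.003375 · 0.23162 = 0.1719756

0.17198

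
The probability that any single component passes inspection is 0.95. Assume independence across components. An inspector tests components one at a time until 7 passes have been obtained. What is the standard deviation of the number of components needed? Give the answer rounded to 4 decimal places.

0.6227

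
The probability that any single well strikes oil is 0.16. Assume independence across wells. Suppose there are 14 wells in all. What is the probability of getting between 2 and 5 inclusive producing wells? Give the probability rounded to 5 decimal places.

0.66499

X ~ Binomial(14, 0.16); P(2 ≤ X ≤ 5) = Σ C(14,k) p^k (1−p)^(14−k) over k:
  k=2: C(14,2)·0.16^2·0.84^12 = 0.2874967
  k=3: C(14,3)·0.16^3·0.84^11 = 0.2190451
  k=4: C(14,4)·0.16^4·0.84^10 = 0.1147379
  k=5: C(14,5)·0.16^5·0.84^9 = 0.0437097
Total = 0.6649893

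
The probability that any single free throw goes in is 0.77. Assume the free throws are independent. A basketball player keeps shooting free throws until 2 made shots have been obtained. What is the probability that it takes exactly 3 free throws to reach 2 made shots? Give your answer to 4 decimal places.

0.2727

Y = trial on which the second success occurs; negative binomial, r=2, p=0.77.
P(Y=3) = C(2,1) · p^2 · (1−p)^1
= 2 · 0.5929 · 0.23 = 0.272734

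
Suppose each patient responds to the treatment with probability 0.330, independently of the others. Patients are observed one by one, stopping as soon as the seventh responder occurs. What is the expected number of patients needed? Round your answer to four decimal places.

Y = total patients until the seventh success; negative binomial with r=7, p=0.33.
E[Y] = r / p = 7 / 0.33 = 21.212121

21.2121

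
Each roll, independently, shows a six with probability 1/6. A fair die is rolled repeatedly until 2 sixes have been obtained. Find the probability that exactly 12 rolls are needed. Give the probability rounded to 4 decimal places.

0.0493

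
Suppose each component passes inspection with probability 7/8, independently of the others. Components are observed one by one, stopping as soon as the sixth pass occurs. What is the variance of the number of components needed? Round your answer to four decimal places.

0.9796

Y = total components until the sixth success; negative binomial with r=6, p=0.875.
Var(Y) = r(1−p)/p² = 6·0.125 / 0.875² = 0.979592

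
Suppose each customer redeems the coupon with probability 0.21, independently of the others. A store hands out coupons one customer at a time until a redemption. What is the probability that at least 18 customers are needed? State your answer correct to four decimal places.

Y = number of customers to the first success; geometric, p = 0.21.
P(Y > 17) = P(first 17 all fail) = (1−p)^17 = 0.018183

0.0182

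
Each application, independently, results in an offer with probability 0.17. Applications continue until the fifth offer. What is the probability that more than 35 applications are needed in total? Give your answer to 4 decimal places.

0.2671

Needing more than 35 applications ⇔ fewer than 5 successes in the first 35. With X ~ Binomial(35, 0.17), P(Y > 35) = P(X ≤ 4).
  k=0: C(35,0)·0.17^0·0.83^35 = 0.001471
  k=1: C(35,1)·0.17^1·0.83^34 = 0.010548
  k=2: C(35,2)·0.17^2·0.83^33 = 0.036728
  k=3: C(35,3)·0.17^3·0.83^32 = 0.082748
  k=4: C(35,4)·0.17^4·0.83^31 = 0.135586
P(X ≤ 4) = 0.267081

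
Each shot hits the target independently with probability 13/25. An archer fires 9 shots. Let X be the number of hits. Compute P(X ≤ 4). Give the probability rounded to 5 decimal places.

0.45089

X ~ Binomial(9, 0.52); P(X ≤ 4) = Σ C(9,k) p^k (1−p)^(9−k) over k:
  k=0: C(9,0)·0.52^0·0.48^9 = 0.0013526
  k=1: C(9,1)·0.52^1·0.48^8 = 0.0131879
  k=2: C(9,2)·0.52^2·0.48^7 = 0.0571476
  k=3: C(9,3)·0.52^3·0.48^6 = 0.1444564
  k=4: C(9,4)·0.52^4·0.48^5 = 0.2347416
Total = 0.4508861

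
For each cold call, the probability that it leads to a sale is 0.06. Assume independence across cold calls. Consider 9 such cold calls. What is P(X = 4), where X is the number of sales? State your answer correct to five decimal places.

X ~ Binomial(n=9, p=0.06).
P(X=4) = C(9,4) · p^4 · (1−p)^5
= 126 · 1.296e-05 · 0.7339 = 0.0011984

0.00120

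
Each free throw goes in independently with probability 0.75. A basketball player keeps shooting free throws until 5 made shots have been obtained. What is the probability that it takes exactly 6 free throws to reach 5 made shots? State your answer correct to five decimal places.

0.29663

Y = trial on which the fifth success occurs; negative binomial, r=5, p=0.75.
P(Y=6) = C(5,4) · p^5 · (1−p)^1
= 5 · 0.2373 · 0.25 = 0.2966309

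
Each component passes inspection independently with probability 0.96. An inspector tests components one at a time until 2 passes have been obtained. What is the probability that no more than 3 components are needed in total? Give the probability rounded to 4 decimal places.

Finishing within 3 components ⇔ at least 2 successes in the first 3. With X ~ Binomial(3, 0.96), P(Y ≤ 3) = 1 − P(X ≤ 1).
  k=0: C(3,0)·0.96^0·0.04^3 = 0.000064
  k=1: C(3,1)·0.96^1·0.04^2 = 0.004608
1 − 0.004672 = 0.995328

0.9953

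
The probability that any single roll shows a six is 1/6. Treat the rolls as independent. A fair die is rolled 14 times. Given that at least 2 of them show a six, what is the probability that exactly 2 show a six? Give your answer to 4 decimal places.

X ~ Binomial(14, 0.166667). Want P(X=2 | X≥2) = P(X=2) / P(X≥2).
P(X=2) = C(14,2)·0.166667^2·0.833333^12 = 0.283507
P(X≥2) = 1 − 0.077887 − 0.218082 = 0.704031
Ratio = 0.283507 / 0.704031 = 0.402691

0.4027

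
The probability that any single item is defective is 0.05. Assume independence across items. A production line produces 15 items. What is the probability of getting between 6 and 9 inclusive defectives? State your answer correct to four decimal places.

X ~ Binomial(15, 0.05); P(6 ≤ X ≤ 9) = Σ C(15,k) p^k (1−p)^(15−k) over k:
  k=6: C(15,6)·0.05^6·0.95^9 = 0.000049
  k=7: C(15,7)·0.05^7·0.95^8 = 0.000003
  k=8: C(15,8)·0.05^8·0.95^7 = 0.000000
  k=9: C(15,9)·0.05^9·0.95^6 = 0.000000
Total = 0.000053

0.0001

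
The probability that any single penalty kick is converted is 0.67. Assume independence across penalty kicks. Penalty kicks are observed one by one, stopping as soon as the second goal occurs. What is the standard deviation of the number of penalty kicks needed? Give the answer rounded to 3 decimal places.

Y = total penalty kicks until the second success; negative binomial with r=2, p=0.67.
SD(Y) = √[r(1−p)/p²] = √(1.47026) = 1.21254

1.213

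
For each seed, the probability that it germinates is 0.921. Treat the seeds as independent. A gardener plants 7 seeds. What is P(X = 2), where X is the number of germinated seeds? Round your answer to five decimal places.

0.00005

X ~ Binomial(n=7, p=0.921).
P(X=2) = C(7,2) · p^2 · (1−p)^5
= 21 · 0.84824 · 3.0771e-06 = 0.0000548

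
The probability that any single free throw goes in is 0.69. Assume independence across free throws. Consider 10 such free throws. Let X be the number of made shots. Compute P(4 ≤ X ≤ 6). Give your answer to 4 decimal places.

0.3644

X ~ Binomial(10, 0.69); P(4 ≤ X ≤ 6) = Σ C(10,k) p^k (1−p)^(10−k) over k:
  k=4: C(10,4)·0.69^4·0.31^6 = 0.042246
  k=5: C(10,5)·0.69^5·0.31^5 = 0.112838
  k=6: C(10,6)·0.69^6·0.31^4 = 0.209296
Total = 0.364380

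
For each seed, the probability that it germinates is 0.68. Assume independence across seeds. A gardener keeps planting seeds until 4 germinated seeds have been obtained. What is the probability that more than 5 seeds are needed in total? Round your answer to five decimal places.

0.51250

Needing more than 5 seeds ⇔ fewer than 4 successes in the first 5. With X ~ Binomial(5, 0.68), P(Y > 5) = P(X ≤ 3).
  k=0: C(5,0)·0.68^0·0.32^5 = 0.0033554
  k=1: C(5,1)·0.68^1·0.32^4 = 0.0356516
  k=2: C(5,2)·0.68^2·0.32^3 = 0.1515192
  k=3: C(5,3)·0.68^3·0.32^2 = 0.3219784
P(X ≤ 3) = 0.5125046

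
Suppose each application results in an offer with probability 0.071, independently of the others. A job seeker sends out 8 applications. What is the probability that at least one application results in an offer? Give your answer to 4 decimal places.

0.4452

P(at least one) = 1 − P(none) = 1 − (1 − 0.071)^8
= 1 − 0.554786 = 0.445214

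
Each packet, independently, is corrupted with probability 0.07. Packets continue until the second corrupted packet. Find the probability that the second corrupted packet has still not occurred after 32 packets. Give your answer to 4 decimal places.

Needing more than 32 packets ⇔ fewer than 2 successes in the first 32. With X ~ Binomial(32, 0.07), P(Y > 32) = P(X ≤ 1).
  k=0: C(32,0)·0.07^0·0.93^32 = 0.098052
  k=1: C(32,1)·0.07^1·0.93^31 = 0.236167
P(X ≤ 1) = 0.334219

0.3342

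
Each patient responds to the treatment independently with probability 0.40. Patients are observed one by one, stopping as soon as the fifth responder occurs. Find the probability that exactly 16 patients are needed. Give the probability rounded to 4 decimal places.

Y = trial on which the fifth success occurs; negative binomial, r=5, p=0.40.
P(Y=16) = C(15,4) · p^5 · (1−p)^11
= 1365 · 0.01024 · 0.003628 = 0.050710

0.0507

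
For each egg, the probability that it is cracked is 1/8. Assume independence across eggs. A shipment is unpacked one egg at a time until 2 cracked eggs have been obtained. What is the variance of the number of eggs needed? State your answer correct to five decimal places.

112.00000

Y = total eggs until the second success; negative binomial with r=2, p=0.125.
Var(Y) = r(1−p)/p² = 2·0.875 / 0.125² = 112.0000000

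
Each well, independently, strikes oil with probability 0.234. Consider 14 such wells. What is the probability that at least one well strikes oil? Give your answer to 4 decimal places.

0.9761

P(at least one) = 1 − P(none) = 1 − (1 − 0.234)^14
= 1 − 0.023944 = 0.976056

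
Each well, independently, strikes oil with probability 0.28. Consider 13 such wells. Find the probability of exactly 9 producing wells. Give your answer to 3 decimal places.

X ~ Binomial(n=13, p=0.28).
P(X=9) = C(13,9) · p^9 · (1−p)^4
= 715 · 1.0578e-05 · 0.26874 = 0.00203

0.002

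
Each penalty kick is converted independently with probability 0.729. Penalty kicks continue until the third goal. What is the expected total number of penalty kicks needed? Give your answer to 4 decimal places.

4.1152

Y = total penalty kicks until the third success; negative binomial with r=3, p=0.729.
E[Y] = r / p = 3 / 0.729 = 4.115226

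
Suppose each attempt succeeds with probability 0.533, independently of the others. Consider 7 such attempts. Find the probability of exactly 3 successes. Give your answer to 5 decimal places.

0.25207

X ~ Binomial(n=7, p=0.533).
P(X=3) = C(7,3) · p^3 · (1−p)^4
= 35 · 0.15142 · 0.047563 = 0.2520677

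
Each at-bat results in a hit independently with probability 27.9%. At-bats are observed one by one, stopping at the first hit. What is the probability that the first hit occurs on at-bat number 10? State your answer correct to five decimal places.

Geometric (trials to first success), p = 0.279.
P(Y = 10) = (1−p)^9 · p = 0.052652 · 0.279 = 0.0146900

0.01469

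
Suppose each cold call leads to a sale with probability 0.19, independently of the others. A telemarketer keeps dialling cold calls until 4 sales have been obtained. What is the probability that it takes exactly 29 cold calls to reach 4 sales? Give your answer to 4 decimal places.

Y = trial on which the fourth success occurs; negative binomial, r=4, p=0.19.
P(Y=29) = C(28,3) · p^4 · (1−p)^25
= 3276 · 0.0013032 · 0.0051538 = 0.022003

0.0220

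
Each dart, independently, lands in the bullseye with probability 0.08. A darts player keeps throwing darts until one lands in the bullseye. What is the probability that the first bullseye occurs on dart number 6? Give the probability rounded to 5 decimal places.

0.05273

Geometric (trials to first success), p = 0.08.
P(Y = 6) = (1−p)^5 · p = 0.65908 · 0.08 = 0.0527265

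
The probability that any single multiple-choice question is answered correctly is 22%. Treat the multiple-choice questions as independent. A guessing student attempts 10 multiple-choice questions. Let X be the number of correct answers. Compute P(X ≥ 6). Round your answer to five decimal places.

X ~ Binomial(10, 0.22); P(X ≥ 6) = Σ C(10,k) p^k (1−p)^(10−k) over k:
  k=6: C(10,6)·0.22^6·0.78^4 = 0.0088132
  k=7: C(10,7)·0.22^7·0.78^3 = 0.0014204
  k=8: C(10,8)·0.22^8·0.78^2 = 0.0001502
  k=9: C(10,9)·0.22^9·0.78^1 = 0.0000094
  k=10: C(10,10)·0.22^10·0.78^0 = 0.0000003
Total = 0.0103936

0.01039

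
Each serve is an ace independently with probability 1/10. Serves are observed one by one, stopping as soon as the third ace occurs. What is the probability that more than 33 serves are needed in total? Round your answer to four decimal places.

Needing more than 33 serves ⇔ fewer than 3 successes in the first 33. With X ~ Binomial(33, 0.10), P(Y > 33) = P(X ≤ 2).
  k=0: C(33,0)·0.10^0·0.90^33 = 0.030903
  k=1: C(33,1)·0.10^1·0.90^32 = 0.113312
  k=2: C(33,2)·0.10^2·0.90^31 = 0.201443
P(X ≤ 2) = 0.345658

0.3457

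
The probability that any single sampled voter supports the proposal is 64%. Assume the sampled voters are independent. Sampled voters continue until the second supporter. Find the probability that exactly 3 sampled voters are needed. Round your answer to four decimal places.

Y = trial on which the second success occurs; negative binomial, r=2, p=0.64.
P(Y=3) = C(2,1) · p^2 · (1−p)^1
= 2 · 0.4096 · 0.36 = 0.294912

0.2949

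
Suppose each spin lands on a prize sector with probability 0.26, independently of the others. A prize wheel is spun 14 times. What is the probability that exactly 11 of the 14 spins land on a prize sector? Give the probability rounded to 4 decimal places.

0.0001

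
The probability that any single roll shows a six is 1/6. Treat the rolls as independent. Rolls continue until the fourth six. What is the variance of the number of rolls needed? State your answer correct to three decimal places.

Y = total rolls until the fourth success; negative binomial with r=4, p=0.166667.
Var(Y) = r(1−p)/p² = 4·0.833333 / 0.166667² = 120.00000

120.000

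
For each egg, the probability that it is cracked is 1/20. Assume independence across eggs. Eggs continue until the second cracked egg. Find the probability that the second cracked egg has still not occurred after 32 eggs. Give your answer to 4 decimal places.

Needing more than 32 eggs ⇔ fewer than 2 successes in the first 32. With X ~ Binomial(32, 0.05), P(Y > 32) = P(X ≤ 1).
  k=0: C(32,0)·0.05^0·0.95^32 = 0.193711
  k=1: C(32,1)·0.05^1·0.95^31 = 0.326251
P(X ≤ 1) = 0.519962

0.5200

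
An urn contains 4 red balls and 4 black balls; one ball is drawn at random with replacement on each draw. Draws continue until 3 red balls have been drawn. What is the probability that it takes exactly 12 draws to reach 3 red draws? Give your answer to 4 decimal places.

Y = trial on which the third success occurs; negative binomial, r=3, p=0.50.
P(Y=12) = C(11,2) · p^3 · (1−p)^9
= 55 · 0.125 · 0.0019531 = 0.013428

0.0134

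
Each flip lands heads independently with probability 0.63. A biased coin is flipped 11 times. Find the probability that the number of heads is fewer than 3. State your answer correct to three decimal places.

X ~ Binomial(11, 0.63); P(X ≤ 2) = Σ C(11,k) p^k (1−p)^(11−k) over k:
  k=0: C(11,0)·0.63^0·0.37^11 = 0.00002
  k=1: C(11,1)·0.63^1·0.37^10 = 0.00033
  k=2: C(11,2)·0.63^2·0.37^9 = 0.00284
Total = 0.00319

0.003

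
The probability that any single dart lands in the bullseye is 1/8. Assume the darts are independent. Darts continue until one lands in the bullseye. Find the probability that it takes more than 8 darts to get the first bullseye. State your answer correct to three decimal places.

0.344

Y = number of darts to the first success; geometric, p = 0.125.
P(Y > 8) = P(first 8 all fail) = (1−p)^8 = 0.34361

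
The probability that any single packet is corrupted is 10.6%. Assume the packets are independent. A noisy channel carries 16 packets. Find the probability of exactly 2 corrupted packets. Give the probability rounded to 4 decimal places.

0.2809

X ~ Binomial(n=16, p=0.106).
P(X=2) = C(16,2) · p^2 · (1−p)^14
= 120 · 0.011236 · 0.20832 = 0.280878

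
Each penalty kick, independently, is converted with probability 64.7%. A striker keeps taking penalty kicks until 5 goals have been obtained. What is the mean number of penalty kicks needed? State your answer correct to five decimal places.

7.72798

Y = total penalty kicks until the fifth success; negative binomial with r=5, p=0.647.
E[Y] = r / p = 5 / 0.647 = 7.7279753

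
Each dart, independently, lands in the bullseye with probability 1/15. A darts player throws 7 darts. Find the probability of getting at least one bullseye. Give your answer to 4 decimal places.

P(at least one) = 1 − P(none) = 1 − (1 − 0.066667)^7
= 1 − 0.616961 = 0.383039

0.3830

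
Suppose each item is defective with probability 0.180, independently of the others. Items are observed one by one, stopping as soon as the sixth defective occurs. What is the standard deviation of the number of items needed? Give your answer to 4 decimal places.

Y = total items until the sixth success; negative binomial with r=6, p=0.18.
SD(Y) = √[r(1−p)/p²] = √(151.851852) = 12.322818

12.3228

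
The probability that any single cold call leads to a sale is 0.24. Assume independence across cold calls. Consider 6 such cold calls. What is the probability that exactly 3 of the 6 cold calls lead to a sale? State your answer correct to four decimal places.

0.1214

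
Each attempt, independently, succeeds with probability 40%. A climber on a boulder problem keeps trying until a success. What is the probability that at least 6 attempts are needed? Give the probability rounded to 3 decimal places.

Y = number of attempts to the first success; geometric, p = 0.40.
P(Y > 5) = P(first 5 all fail) = (1−p)^5 = 0.07776

0.078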